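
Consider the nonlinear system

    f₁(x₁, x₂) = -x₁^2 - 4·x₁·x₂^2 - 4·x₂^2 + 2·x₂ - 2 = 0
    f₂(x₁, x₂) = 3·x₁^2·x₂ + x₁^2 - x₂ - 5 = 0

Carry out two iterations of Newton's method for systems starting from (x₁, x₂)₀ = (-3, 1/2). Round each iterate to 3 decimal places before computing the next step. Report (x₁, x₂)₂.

At (-3, 1/2): F = (-8.000, 17.000).
Jacobian J = [[-2·x₁ - 4·x₂^2, -8·x₁·x₂ - 8·x₂ + 2], [6·x₁·x₂ + 2·x₁, 3·x₁^2 - 1]].
At the point, J = [[5.000, 10.000], [-15.000, 26.000]] (det J = 280.000).
Solving J·Δ = −F gives Δ = (1.350, 0.125).
Then the next iterate is (x₁, x₂)₁ = (-1.650, 0.625).
Round to (-1.650, 0.625) and repeat: F = (-2.45688, 2.20219), J = [[1.73750, 5.250], [-9.48750, 7.16750]].
Δ = (0.469, 0.313), so (x₁, x₂)₂ = (-1.181, 0.938).

(-1.181, 0.938)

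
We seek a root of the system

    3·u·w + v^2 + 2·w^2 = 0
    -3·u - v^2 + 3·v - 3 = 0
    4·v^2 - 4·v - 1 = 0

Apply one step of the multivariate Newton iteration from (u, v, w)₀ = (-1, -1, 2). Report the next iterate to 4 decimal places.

(-1.3611, -0.4167, 2.0667)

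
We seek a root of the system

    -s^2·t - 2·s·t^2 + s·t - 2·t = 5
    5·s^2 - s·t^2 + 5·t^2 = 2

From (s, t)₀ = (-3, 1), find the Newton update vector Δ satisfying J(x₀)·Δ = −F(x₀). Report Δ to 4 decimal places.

(5.8889, 8.2222)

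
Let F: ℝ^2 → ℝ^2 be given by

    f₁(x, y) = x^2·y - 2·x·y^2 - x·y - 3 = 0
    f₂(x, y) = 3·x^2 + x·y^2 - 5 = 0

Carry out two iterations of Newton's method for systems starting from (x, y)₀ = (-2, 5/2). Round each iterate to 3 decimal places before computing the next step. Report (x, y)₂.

(-1.325, 0.922)

At (-2, 5/2): F = (37.000, -5.500).
Jacobian J = [[2·x·y - 2·y^2 - y, x^2 - 4·x·y - x], [6·x + y^2, 2·x·y]].
At the point, J = [[-25.000, 26.000], [-5.750, -10.000]] (det J = 399.500).
Solving J·Δ = −F gives Δ = (0.568, -0.877).
Then the next iterate is (x, y)₁ = (-1.432, 1.623).
Round to (-1.432, 1.623) and repeat: F = (10.19644, -2.62020), J = [[-11.53953, 12.77917], [-5.95787, -4.64827]].
Δ = (0.107, -0.701), so (x, y)₂ = (-1.325, 0.922).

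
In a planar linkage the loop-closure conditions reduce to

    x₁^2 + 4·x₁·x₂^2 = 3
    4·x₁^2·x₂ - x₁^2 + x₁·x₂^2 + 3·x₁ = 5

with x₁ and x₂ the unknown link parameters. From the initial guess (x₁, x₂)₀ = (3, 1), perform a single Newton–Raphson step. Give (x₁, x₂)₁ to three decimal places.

(2.444, 0.481)

At (3, 1): F = (18.000, 34.000).
Jacobian J = [[2·x₁ + 4·x₂^2, 8·x₁·x₂], [8·x₁·x₂ - 2·x₁ + x₂^2 + 3, 4·x₁^2 + 2·x₁·x₂]].
At the point, J = [[10.000, 24.000], [22.000, 42.000]] (det J = -108.000).
Solving J·Δ = −F gives Δ = (-0.556, -0.519).
Then the next iterate is (x₁, x₂)₁ = (2.444, 0.481).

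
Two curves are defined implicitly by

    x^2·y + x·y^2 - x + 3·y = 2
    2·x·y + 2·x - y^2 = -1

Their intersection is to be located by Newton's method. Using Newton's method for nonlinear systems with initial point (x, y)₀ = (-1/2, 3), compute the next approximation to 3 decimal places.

At (-1/2, 3): F = (3.750, -12.000).
Jacobian J = [[2·x·y + y^2 - 1, x^2 + 2·x·y + 3], [2·y + 2, 2·x - 2·y]].
At the point, J = [[5.000, 0.250], [8.000, -7.000]] (det J = -37.000).
Solving J·Δ = −F gives Δ = (-0.628, -2.432).
Then the next iterate is (x, y)₁ = (-1.128, 0.568).

(-1.128, 0.568)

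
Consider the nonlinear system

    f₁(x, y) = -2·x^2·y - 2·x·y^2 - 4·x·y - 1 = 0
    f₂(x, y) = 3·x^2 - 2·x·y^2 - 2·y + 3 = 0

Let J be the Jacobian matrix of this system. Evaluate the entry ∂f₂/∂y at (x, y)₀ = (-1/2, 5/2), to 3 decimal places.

∂f₂/∂y = -4·x·y - 2.
At (-1/2, 5/2) this is 3.000.

3.000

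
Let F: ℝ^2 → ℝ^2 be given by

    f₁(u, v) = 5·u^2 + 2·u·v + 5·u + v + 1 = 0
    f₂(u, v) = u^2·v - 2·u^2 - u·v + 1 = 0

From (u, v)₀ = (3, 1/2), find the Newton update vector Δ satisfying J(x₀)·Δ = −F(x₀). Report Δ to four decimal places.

(-1.7168, -0.3850)

At (3, 1/2): F = (64.5000, -14.0000).
Jacobian J = [[10·u + 2·v + 5, 2·u + 1], [2·u·v - 4·u - v, u^2 - u]].
At the point, J = [[36.0000, 7.0000], [-9.5000, 6.0000]] (det J = 282.5000).
Solving J·Δ = −F gives Δ = (-1.7168, -0.3850).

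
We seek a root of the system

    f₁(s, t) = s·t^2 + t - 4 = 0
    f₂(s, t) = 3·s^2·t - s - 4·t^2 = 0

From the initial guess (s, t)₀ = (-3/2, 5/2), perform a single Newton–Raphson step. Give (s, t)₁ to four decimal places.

At (-3/2, 5/2): F = (-10.8750, -6.6250).
Jacobian J = [[t^2, 2·s·t + 1], [6·s·t - 1, 3·s^2 - 8·t]].
At the point, J = [[6.2500, -6.5000], [-23.5000, -13.2500]] (det J = -235.5625).
Solving J·Δ = −F gives Δ = (0.4289, -1.2607).
Then the next iterate is (s, t)₁ = (-1.0711, 1.2393).

(-1.0711, 1.2393)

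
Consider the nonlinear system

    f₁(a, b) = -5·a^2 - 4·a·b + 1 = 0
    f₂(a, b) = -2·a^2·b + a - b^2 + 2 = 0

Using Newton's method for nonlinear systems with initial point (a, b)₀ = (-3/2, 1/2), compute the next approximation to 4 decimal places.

(-0.9568, 0.5314)

At (-3/2, 1/2): F = (-7.2500, -2.0000).
Jacobian J = [[-10·a - 4·b, -4·a], [-4·a·b + 1, -2·a^2 - 2·b]].
At the point, J = [[13.0000, 6.0000], [4.0000, -5.5000]] (det J = -95.5000).
Solving J·Δ = −F gives Δ = (0.5432, 0.0314).
Then the next iterate is (a, b)₁ = (-0.9568, 0.5314).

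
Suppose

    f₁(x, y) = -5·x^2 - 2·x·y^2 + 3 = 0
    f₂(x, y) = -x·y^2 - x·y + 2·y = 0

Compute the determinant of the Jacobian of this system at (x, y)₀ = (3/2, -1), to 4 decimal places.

J = [[-10·x - 2·y^2, -4·x·y], [-y^2 - y, -2·x·y - x + 2]].
At the point, J = [[-17.0000, 6.0000], [0.0000, 3.5000]].
det J = -59.5000.

-59.5000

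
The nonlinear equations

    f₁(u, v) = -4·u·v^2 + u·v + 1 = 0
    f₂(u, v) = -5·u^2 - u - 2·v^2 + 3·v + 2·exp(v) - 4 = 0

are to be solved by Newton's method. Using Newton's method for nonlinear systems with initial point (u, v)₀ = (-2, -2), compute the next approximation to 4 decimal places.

(-0.1997, -1.8649)

At (-2, -2): F = (37.0000, -35.729329).
Jacobian J = [[-4·v^2 + v, -8·u·v + u], [-10·u - 1, -4·v + 2·exp(v) + 3]].
At the point, J = [[-18.0000, -34.0000], [19.0000, 11.270671]] (det J = 443.127930).
Solving J·Δ = −F gives Δ = (1.8003, 0.1351).
Then the next iterate is (u, v)₁ = (-0.1997, -1.8649).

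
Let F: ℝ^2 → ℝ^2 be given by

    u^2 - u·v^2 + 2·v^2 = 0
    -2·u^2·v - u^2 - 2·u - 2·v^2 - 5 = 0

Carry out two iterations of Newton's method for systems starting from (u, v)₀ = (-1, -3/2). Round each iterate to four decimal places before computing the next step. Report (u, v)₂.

At (-1, -3/2): F = (7.7500, -5.5000).
Jacobian J = [[2·u - v^2, -2·u·v + 4·v], [-4·u·v - 2·u - 2, -2·u^2 - 4·v]].
At the point, J = [[-4.2500, -9.0000], [-6.0000, 4.0000]] (det J = -71.0000).
Solving J·Δ = −F gives Δ = (-0.2606, 0.9842).
Then the next iterate is (u, v)₁ = (-1.2606, -0.5158).
Round to (-1.2606, -0.5158) and repeat: F = (2.456594, -2.960683), J = [[-2.787250, -3.363635], [-2.079670, -1.115025]].
Δ = (-3.2664, 3.4370), so (u, v)₂ = (-4.5270, 2.9212).

(-4.5270, 2.9212)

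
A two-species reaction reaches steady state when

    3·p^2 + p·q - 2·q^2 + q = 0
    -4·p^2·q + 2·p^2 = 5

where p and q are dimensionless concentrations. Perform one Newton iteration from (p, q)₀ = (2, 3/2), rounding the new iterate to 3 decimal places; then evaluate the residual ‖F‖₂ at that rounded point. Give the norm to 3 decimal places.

8.313

At (2, 3/2): F = (12.000, -21.000).
Jacobian J = [[6·p + q, p - 4·q + 1], [-8·p·q + 4·p, -4·p^2]].
At the point, J = [[13.500, -3.000], [-16.000, -16.000]] (det J = -264.000).
Solving J·Δ = −F gives Δ = (-0.966, -0.347).
Then the next iterate is (p, q)₁ = (1.034, 1.153).
Re-evaluating at (1.034, 1.153): F = (2.89385, -7.79264), so ‖F‖₂ = 8.313.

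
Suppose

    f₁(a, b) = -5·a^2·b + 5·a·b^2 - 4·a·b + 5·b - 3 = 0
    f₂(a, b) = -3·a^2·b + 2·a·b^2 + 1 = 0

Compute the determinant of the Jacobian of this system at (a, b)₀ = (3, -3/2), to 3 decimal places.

J = [[-10·a·b + 5·b^2 - 4·b, -5·a^2 + 10·a·b - 4·a + 5], [-6·a·b + 2·b^2, -3·a^2 + 4·a·b]].
At the point, J = [[62.250, -97.000], [31.500, -45.000]].
det J = 254.250.

254.250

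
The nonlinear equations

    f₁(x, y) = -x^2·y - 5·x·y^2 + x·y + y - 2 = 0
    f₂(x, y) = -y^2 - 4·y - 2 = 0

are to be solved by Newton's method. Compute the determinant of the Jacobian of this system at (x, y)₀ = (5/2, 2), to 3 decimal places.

224.000

J = [[-2·x·y - 5·y^2 + y, -x^2 - 10·x·y + x + 1], [0, -2·y - 4]].
At the point, J = [[-28.000, -52.750], [0.000, -8.000]].
det J = 224.000.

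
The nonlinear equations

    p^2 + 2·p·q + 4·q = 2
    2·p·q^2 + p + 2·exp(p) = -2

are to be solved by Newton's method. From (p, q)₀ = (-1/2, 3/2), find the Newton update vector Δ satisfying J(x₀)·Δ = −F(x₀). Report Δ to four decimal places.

(-0.3688, -0.6708)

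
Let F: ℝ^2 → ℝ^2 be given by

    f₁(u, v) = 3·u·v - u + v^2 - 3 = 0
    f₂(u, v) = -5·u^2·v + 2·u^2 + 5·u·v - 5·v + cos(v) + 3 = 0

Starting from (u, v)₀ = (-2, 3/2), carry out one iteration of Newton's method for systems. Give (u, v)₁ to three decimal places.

(2.126, 3.730)

At (-2, 3/2): F = (-7.750, -41.42926).
Jacobian J = [[3·v - 1, 3·u + 2·v], [-10·u·v + 4·u + 5·v, -5·u^2 + 5·u - sin(v) - 5]].
At the point, J = [[3.500, -3.000], [29.500, -35.99749]] (det J = -37.49123).
Solving J·Δ = −F gives Δ = (4.126, 2.230).
Then the next iterate is (u, v)₁ = (2.126, 3.730).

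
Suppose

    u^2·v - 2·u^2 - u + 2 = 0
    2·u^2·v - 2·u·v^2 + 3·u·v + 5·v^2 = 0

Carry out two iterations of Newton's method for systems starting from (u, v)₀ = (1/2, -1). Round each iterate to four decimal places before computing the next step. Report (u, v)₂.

(0.6832, -0.8243)

At (1/2, -1): F = (0.7500, 2.0000).
Jacobian J = [[2·u·v - 4·u - 1, u^2], [4·u·v - 2·v^2 + 3·v, 2·u^2 - 4·u·v + 3·u + 10·v]].
At the point, J = [[-4.0000, 0.2500], [-7.0000, -6.0000]] (det J = 25.7500).
Solving J·Δ = −F gives Δ = (0.1942, 0.1068).
Then the next iterate is (u, v)₁ = (0.6942, -0.8932).
Round to (0.6942, -0.8932) and repeat: F = (-0.088473, 0.160288), J = [[-5.016919, 0.481914], [-6.755450, -3.405335]].
Δ = (-0.0110, 0.0689), so (u, v)₂ = (0.6832, -0.8243).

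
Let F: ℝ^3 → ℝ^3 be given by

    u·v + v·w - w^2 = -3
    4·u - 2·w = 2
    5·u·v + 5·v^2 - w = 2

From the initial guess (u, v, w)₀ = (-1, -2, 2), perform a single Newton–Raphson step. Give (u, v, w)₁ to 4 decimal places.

At (-1, -2, 2): F = (-3.0000, -10.0000, 26.0000).
Jacobian J = [[v, u + w, v - 2·w], [4, 0, -2], [5·v, 5·u + 10·v, -1]].
At the point, J = [[-2.0000, 1.0000, -6.0000], [4.0000, 0.0000, -2.0000], [-10.0000, -25.0000, -1.0000]] (det J = 724.0000).
Solving J·Δ = −F gives Δ = (1.9503, 0.3039, -1.0994).
Then the next iterate is (u, v, w)₁ = (0.9503, -1.6961, 0.9006).

(0.9503, -1.6961, 0.9006)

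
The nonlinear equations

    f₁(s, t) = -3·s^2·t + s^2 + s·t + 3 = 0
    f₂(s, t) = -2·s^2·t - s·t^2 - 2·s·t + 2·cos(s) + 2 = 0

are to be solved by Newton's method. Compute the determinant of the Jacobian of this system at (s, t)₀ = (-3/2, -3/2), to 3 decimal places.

56.396

J = [[-6·s·t + 2·s + t, -3·s^2 + s], [-4·s·t - t^2 - 2·t - 2·sin(s), -2·s^2 - 2·s·t - 2·s]].
At the point, J = [[-18.000, -8.250], [-6.25501, -6.000]].
det J = 56.396.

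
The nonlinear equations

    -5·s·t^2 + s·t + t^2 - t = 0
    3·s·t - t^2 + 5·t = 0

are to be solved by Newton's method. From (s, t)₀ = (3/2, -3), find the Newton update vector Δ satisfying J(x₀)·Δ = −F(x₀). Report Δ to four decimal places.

At (3/2, -3): F = (-60.0000, -37.5000).
Jacobian J = [[-5·t^2 + t, -10·s·t + s + 2·t - 1], [3·t, 3·s - 2·t + 5]].
At the point, J = [[-48.0000, 39.5000], [-9.0000, 15.5000]] (det J = -388.5000).
Solving J·Δ = −F gives Δ = (1.4189, 3.2432).

(1.4189, 3.2432)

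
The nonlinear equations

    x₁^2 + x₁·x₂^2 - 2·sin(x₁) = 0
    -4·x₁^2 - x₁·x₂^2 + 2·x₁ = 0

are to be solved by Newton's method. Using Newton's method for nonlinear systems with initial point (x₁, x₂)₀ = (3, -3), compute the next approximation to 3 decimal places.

(1.482, -2.448)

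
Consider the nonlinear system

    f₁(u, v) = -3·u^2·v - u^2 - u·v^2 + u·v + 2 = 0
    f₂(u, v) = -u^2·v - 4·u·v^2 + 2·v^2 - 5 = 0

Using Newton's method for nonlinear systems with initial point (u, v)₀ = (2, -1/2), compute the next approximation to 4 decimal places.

(4.9524, 0.2738)

At (2, -1/2): F = (2.5000, -4.5000).
Jacobian J = [[-6·u·v - 2·u - v^2 + v, -3·u^2 - 2·u·v + u], [-2·u·v - 4·v^2, -u^2 - 8·u·v + 4·v]].
At the point, J = [[1.2500, -8.0000], [1.0000, 2.0000]] (det J = 10.5000).
Solving J·Δ = −F gives Δ = (2.9524, 0.7738).
Then the next iterate is (u, v)₁ = (4.9524, 0.2738).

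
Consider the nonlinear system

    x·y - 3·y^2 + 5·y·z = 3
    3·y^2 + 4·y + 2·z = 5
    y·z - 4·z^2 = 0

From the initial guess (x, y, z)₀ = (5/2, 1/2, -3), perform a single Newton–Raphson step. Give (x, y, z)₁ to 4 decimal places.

At (5/2, 1/2, -3): F = (-10.0000, -8.2500, -37.5000).
Jacobian J = [[y, x - 6·y + 5·z, 5·y], [0, 6·y + 4, 2], [0, z, y - 8·z]].
At the point, J = [[0.5000, -15.5000, 2.5000], [0.0000, 7.0000, 2.0000], [0.0000, -3.0000, 24.5000]] (det J = 88.7500).
Solving J·Δ = −F gives Δ = (34.1106, 0.7162, 1.6183).
Then the next iterate is (x, y, z)₁ = (36.6106, 1.2162, -1.3817).

(36.6106, 1.2162, -1.3817)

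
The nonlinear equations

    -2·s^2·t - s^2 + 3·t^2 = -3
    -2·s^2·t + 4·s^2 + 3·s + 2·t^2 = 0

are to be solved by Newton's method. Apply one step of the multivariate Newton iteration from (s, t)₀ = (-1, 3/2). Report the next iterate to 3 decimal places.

(-1.220, 0.930)

At (-1, 3/2): F = (5.750, 2.500).
Jacobian J = [[-4·s·t - 2·s, -2·s^2 + 6·t], [-4·s·t + 8·s + 3, -2·s^2 + 4·t]].
At the point, J = [[8.000, 7.000], [1.000, 4.000]] (det J = 25.000).
Solving J·Δ = −F gives Δ = (-0.220, -0.570).
Then the next iterate is (s, t)₁ = (-1.220, 0.930).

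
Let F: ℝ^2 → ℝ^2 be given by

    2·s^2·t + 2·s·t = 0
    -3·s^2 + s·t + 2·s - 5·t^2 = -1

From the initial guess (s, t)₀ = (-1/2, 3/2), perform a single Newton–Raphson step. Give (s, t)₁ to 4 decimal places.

(-2.1154, 0.0000)

At (-1/2, 3/2): F = (-0.7500, -12.7500).
Jacobian J = [[4·s·t + 2·t, 2·s^2 + 2·s], [-6·s + t + 2, s - 10·t]].
At the point, J = [[0.0000, -0.5000], [6.5000, -15.5000]] (det J = 3.2500).
Solving J·Δ = −F gives Δ = (-1.6154, -1.5000).
Then the next iterate is (s, t)₁ = (-2.1154, 0.0000).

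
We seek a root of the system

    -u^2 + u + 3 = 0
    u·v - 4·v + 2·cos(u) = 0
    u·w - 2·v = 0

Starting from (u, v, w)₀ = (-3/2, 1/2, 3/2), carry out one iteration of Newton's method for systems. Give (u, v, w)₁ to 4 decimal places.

(-1.3125, 0.1108, 0.0398)

At (-3/2, 1/2, 3/2): F = (-0.7500, -2.608526, -3.2500).
Jacobian J = [[-2·u + 1, 0, 0], [v - 2·sin(u), u - 4, 0], [w, -2, u]].
At the point, J = [[4.0000, 0.0000, 0.0000], [2.494990, -5.5000, 0.0000], [1.5000, -2.0000, -1.5000]] (det J = 33.0000).
Solving J·Δ = −F gives Δ = (0.1875, -0.3892, -1.4602).
Then the next iterate is (u, v, w)₁ = (-1.3125, 0.1108, 0.0398).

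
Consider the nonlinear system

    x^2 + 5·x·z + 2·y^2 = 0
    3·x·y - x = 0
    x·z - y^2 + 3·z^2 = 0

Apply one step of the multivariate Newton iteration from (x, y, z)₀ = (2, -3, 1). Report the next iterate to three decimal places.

At (2, -3, 1): F = (32.000, -20.000, -4.000).
Jacobian J = [[2·x + 5·z, 4·y, 5·x], [3·y - 1, 3·x, 0], [z, -2·y, x + 6·z]].
At the point, J = [[9.000, -12.000, 10.000], [-10.000, 6.000, 0.000], [1.000, 6.000, 8.000]] (det J = -1188.000).
Solving J·Δ = −F gives Δ = (-1.131, 1.448, -0.444).
Then the next iterate is (x, y, z)₁ = (0.869, -1.552, 0.556).

(0.869, -1.552, 0.556)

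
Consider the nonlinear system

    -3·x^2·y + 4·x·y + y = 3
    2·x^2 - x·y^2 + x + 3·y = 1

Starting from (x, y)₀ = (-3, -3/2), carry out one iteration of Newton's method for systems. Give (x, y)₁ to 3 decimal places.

(-2.039, -0.913)

At (-3, -3/2): F = (54.000, 16.250).
Jacobian J = [[-6·x·y + 4·y, -3·x^2 + 4·x + 1], [4·x - y^2 + 1, -2·x·y + 3]].
At the point, J = [[-33.000, -38.000], [-13.250, -6.000]] (det J = -305.500).
Solving J·Δ = −F gives Δ = (0.961, 0.587).
Then the next iterate is (x, y)₁ = (-2.039, -0.913).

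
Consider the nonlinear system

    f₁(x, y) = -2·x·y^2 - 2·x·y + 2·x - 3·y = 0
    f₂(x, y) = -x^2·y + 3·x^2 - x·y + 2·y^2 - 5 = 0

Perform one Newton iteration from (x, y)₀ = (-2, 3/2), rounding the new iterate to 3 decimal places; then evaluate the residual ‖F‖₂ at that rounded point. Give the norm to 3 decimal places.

At (-2, 3/2): F = (6.500, 8.500).
Jacobian J = [[-2·y^2 - 2·y + 2, -4·x·y - 2·x - 3], [-2·x·y + 6·x - y, -x^2 - x + 4·y]].
At the point, J = [[-5.500, 13.000], [-7.500, 4.000]] (det J = 75.500).
Solving J·Δ = −F gives Δ = (1.119, -0.026).
Then the next iterate is (x, y)₁ = (-0.881, 1.474).
Re-evaluating at (-0.881, 1.474): F = (0.24144, 1.82837), so ‖F‖₂ = 1.844.

1.844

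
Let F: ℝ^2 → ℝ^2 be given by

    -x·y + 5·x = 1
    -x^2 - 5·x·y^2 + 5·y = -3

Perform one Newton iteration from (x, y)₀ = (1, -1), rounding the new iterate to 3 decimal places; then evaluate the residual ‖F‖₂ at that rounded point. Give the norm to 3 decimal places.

At (1, -1): F = (5.000, -8.000).
Jacobian J = [[-y + 5, -x], [-2·x - 5·y^2, -10·x·y + 5]].
At the point, J = [[6.000, -1.000], [-7.000, 15.000]] (det J = 83.000).
Solving J·Δ = −F gives Δ = (-0.807, 0.157).
Then the next iterate is (x, y)₁ = (0.193, -0.843).
Re-evaluating at (0.193, -0.843): F = (0.12770, -1.93803), so ‖F‖₂ = 1.942.

1.942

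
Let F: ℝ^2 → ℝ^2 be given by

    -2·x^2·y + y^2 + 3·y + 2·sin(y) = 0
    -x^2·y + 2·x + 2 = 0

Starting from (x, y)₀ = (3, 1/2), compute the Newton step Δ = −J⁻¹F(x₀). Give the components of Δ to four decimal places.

At (3, 1/2): F = (-6.291149, 3.5000).
Jacobian J = [[-4·x·y, -2·x^2 + 2·y + 2·cos(y) + 3], [-2·x·y + 2, -x^2]].
At the point, J = [[-6.0000, -12.244835], [-1.0000, -9.0000]] (det J = 41.755165).
Solving J·Δ = −F gives Δ = (-2.3824, 0.6536).

(-2.3824, 0.6536)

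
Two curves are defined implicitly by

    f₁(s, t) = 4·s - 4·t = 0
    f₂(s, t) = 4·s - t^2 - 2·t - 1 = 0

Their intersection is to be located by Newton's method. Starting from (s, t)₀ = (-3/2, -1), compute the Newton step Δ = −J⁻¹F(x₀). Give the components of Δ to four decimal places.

(1.5000, 1.0000)

At (-3/2, -1): F = (-2.0000, -6.0000).
Jacobian J = [[4, -4], [4, -2·t - 2]].
At the point, J = [[4.0000, -4.0000], [4.0000, 0.0000]] (det J = 16.0000).
Solving J·Δ = −F gives Δ = (1.5000, 1.0000).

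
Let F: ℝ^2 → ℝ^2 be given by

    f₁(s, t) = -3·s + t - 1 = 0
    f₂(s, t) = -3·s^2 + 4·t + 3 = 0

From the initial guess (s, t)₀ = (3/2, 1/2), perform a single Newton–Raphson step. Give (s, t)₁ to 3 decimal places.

(-4.583, -12.750)

At (3/2, 1/2): F = (-5.000, -1.750).
Jacobian J = [[-3, 1], [-6·s, 4]].
At the point, J = [[-3.000, 1.000], [-9.000, 4.000]] (det J = -3.000).
Solving J·Δ = −F gives Δ = (-6.083, -13.250).
Then the next iterate is (s, t)₁ = (-4.583, -12.750).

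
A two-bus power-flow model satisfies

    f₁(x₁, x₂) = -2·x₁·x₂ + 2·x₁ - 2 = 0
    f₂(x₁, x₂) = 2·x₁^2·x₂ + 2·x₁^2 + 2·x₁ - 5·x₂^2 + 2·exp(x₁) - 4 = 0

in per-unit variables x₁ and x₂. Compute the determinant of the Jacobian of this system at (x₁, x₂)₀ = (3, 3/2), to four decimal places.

430.0264

J = [[-2·x₂ + 2, -2·x₁], [4·x₁·x₂ + 4·x₁ + 2·exp(x₁) + 2, 2·x₁^2 - 10·x₂]].
At the point, J = [[-1.0000, -6.0000], [72.171074, 3.0000]].
det J = 430.0264.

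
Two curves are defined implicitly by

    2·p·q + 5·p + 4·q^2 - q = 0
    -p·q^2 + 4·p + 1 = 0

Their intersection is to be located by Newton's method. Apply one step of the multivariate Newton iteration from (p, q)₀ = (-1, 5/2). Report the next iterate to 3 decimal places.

(-1.082, 1.813)

At (-1, 5/2): F = (12.500, 3.250).
Jacobian J = [[2·q + 5, 2·p + 8·q - 1], [-q^2 + 4, -2·p·q]].
At the point, J = [[10.000, 17.000], [-2.250, 5.000]] (det J = 88.250).
Solving J·Δ = −F gives Δ = (-0.082, -0.687).
Then the next iterate is (p, q)₁ = (-1.082, 1.813).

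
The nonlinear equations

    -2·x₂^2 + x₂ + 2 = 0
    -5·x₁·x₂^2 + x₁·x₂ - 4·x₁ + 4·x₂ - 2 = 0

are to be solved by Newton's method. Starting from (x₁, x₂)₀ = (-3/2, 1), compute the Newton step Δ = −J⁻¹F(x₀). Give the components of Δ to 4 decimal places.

(2.4792, 0.3333)

At (-3/2, 1): F = (1.0000, 14.0000).
Jacobian J = [[0, -4·x₂ + 1], [-5·x₂^2 + x₂ - 4, -10·x₁·x₂ + x₁ + 4]].
At the point, J = [[0.0000, -3.0000], [-8.0000, 17.5000]] (det J = -24.0000).
Solving J·Δ = −F gives Δ = (2.4792, 0.3333).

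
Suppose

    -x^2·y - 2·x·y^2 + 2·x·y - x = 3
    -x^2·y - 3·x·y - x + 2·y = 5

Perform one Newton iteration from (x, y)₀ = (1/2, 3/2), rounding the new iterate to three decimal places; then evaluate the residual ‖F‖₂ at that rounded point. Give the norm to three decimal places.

3.882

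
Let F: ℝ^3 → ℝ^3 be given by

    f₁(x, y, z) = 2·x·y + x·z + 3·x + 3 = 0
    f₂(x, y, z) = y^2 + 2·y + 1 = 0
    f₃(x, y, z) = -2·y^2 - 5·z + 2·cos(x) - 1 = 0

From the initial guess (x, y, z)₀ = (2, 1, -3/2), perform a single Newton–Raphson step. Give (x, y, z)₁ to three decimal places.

(-1.270, 0.000, 1.223)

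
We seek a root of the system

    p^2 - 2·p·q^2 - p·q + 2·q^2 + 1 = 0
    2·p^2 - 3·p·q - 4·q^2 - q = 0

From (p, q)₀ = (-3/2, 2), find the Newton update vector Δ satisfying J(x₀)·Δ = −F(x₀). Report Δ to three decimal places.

At (-3/2, 2): F = (26.250, -4.500).
Jacobian J = [[2·p - 2·q^2 - q, -4·p·q - p + 4·q], [4·p - 3·q, -3·p - 8·q - 1]].
At the point, J = [[-13.000, 21.500], [-12.000, -12.500]] (det J = 420.500).
Solving J·Δ = −F gives Δ = (0.550, -0.888).

(0.550, -0.888)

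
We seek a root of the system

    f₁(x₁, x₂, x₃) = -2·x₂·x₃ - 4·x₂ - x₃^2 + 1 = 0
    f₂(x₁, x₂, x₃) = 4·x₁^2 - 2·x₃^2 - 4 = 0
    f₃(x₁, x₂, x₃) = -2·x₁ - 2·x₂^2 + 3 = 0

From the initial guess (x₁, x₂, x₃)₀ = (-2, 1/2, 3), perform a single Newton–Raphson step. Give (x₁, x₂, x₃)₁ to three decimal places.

(0.172, 1.578, -0.397)

At (-2, 1/2, 3): F = (-13.000, -6.000, 6.500).
Jacobian J = [[0, -2·x₃ - 4, -2·x₂ - 2·x₃], [8·x₁, 0, -4·x₃], [-2, -4·x₂, 0]].
At the point, J = [[0.000, -10.000, -7.000], [-16.000, 0.000, -12.000], [-2.000, -2.000, 0.000]] (det J = -464.000).
Solving J·Δ = −F gives Δ = (2.172, 1.078, -3.397).
Then the next iterate is (x₁, x₂, x₃)₁ = (0.172, 1.578, -0.397).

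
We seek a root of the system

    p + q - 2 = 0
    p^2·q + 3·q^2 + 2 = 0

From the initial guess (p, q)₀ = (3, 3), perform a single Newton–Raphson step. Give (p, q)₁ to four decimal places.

At (3, 3): F = (4.0000, 56.0000).
Jacobian J = [[1, 1], [2·p·q, p^2 + 6·q]].
At the point, J = [[1.0000, 1.0000], [18.0000, 27.0000]] (det J = 9.0000).
Solving J·Δ = −F gives Δ = (-5.7778, 1.7778).
Then the next iterate is (p, q)₁ = (-2.7778, 4.7778).

(-2.7778, 4.7778)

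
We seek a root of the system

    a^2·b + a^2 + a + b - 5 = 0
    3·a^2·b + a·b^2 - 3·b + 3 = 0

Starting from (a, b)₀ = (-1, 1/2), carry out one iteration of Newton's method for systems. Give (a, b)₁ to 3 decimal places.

(-0.800, 2.700)

At (-1, 1/2): F = (-4.000, 2.750).
Jacobian J = [[2·a·b + 2·a + 1, a^2 + 1], [6·a·b + b^2, 3·a^2 + 2·a·b - 3]].
At the point, J = [[-2.000, 2.000], [-2.750, -1.000]] (det J = 7.500).
Solving J·Δ = −F gives Δ = (0.200, 2.200).
Then the next iterate is (a, b)₁ = (-0.800, 2.700).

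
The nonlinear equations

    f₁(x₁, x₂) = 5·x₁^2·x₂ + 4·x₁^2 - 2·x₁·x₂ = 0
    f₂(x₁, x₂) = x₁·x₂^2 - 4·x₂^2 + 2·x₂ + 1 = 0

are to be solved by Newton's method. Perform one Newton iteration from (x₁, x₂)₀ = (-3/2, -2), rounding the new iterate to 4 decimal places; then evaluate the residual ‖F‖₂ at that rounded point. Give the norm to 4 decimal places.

7.4622

At (-3/2, -2): F = (-19.5000, -25.0000).
Jacobian J = [[10·x₁·x₂ + 8·x₁ - 2·x₂, 5·x₁^2 - 2·x₁], [x₂^2, 2·x₁·x₂ - 8·x₂ + 2]].
At the point, J = [[22.0000, 14.2500], [4.0000, 24.0000]] (det J = 471.0000).
Solving J·Δ = −F gives Δ = (0.2373, 1.0021).
Then the next iterate is (x₁, x₂)₁ = (-1.2627, -0.9979).
Re-evaluating at (-1.2627, -0.9979): F = (-4.097767, -6.236420), so ‖F‖₂ = 7.4622.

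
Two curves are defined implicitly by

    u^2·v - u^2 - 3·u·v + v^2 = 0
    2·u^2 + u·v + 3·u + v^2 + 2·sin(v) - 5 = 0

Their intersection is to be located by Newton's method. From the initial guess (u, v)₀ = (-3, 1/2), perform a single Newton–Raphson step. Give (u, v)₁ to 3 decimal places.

(-2.562, 0.452)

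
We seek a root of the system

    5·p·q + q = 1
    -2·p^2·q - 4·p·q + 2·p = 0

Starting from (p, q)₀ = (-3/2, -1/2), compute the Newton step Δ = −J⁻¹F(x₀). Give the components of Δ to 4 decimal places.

(7.6364, -2.5909)

At (-3/2, -1/2): F = (2.2500, -3.7500).
Jacobian J = [[5·q, 5·p + 1], [-4·p·q - 4·q + 2, -2·p^2 - 4·p]].
At the point, J = [[-2.5000, -6.5000], [1.0000, 1.5000]] (det J = 2.7500).
Solving J·Δ = −F gives Δ = (7.6364, -2.5909).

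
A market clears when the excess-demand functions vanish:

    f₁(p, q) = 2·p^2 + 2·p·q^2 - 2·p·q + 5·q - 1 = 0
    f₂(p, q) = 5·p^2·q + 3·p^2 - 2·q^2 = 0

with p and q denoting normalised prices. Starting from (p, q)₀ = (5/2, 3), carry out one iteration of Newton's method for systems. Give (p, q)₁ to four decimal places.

(1.7324, 1.6796)

At (5/2, 3): F = (56.5000, 94.5000).
Jacobian J = [[4·p + 2·q^2 - 2·q, 4·p·q - 2·p + 5], [10·p·q + 6·p, 5·p^2 - 4·q]].
At the point, J = [[22.0000, 30.0000], [90.0000, 19.2500]] (det J = -2276.5000).
Solving J·Δ = −F gives Δ = (-0.7676, -1.3204).
Then the next iterate is (p, q)₁ = (1.7324, 1.6796).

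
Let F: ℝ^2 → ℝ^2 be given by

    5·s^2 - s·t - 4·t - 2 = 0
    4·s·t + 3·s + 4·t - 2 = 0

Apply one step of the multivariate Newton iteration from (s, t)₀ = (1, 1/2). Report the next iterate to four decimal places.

At (1, 1/2): F = (0.5000, 5.0000).
Jacobian J = [[10·s - t, -s - 4], [4·t + 3, 4·s + 4]].
At the point, J = [[9.5000, -5.0000], [5.0000, 8.0000]] (det J = 101.0000).
Solving J·Δ = −F gives Δ = (-0.2871, -0.4455).
Then the next iterate is (s, t)₁ = (0.7129, 0.0545).

(0.7129, 0.0545)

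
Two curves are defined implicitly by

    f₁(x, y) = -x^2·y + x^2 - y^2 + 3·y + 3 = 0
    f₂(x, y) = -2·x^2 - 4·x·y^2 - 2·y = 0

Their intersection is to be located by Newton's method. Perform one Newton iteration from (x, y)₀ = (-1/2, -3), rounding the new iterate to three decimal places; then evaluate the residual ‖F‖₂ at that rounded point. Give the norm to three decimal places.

6.498

At (-1/2, -3): F = (-14.000, 23.500).
Jacobian J = [[-2·x·y + 2·x, -x^2 - 2·y + 3], [-4·x - 4·y^2, -8·x·y - 2]].
At the point, J = [[-4.000, 8.750], [-34.000, -14.000]] (det J = 353.500).
Solving J·Δ = −F gives Δ = (0.027, 1.612).
Then the next iterate is (x, y)₁ = (-0.473, -1.388).
Re-evaluating at (-0.473, -1.388): F = (-2.55628, 5.97356), so ‖F‖₂ = 6.498.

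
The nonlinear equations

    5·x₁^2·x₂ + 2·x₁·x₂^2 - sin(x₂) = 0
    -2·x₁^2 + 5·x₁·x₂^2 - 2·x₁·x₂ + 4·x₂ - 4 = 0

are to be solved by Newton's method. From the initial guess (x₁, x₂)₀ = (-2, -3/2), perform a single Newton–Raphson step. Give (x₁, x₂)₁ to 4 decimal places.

(-2.0676, -0.2367)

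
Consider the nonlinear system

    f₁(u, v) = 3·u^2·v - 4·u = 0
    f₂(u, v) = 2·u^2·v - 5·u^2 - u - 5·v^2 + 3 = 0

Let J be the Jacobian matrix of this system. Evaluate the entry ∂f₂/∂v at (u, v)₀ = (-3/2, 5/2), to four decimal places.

-20.5000

∂f₂/∂v = 2·u^2 - 10·v.
At (-3/2, 5/2) this is -20.5000.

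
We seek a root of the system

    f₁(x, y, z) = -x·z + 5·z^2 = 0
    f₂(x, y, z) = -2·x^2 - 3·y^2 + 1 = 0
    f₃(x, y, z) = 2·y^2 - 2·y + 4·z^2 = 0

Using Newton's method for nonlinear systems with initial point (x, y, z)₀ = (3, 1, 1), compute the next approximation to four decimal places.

At (3, 1, 1): F = (2.0000, -20.0000, 4.0000).
Jacobian J = [[-z, 0, -x + 10·z], [-4·x, -6·y, 0], [0, 4·y - 2, 8·z]].
At the point, J = [[-1.0000, 0.0000, 7.0000], [-12.0000, -6.0000, 0.0000], [0.0000, 2.0000, 8.0000]] (det J = -120.0000).
Solving J·Δ = −F gives Δ = (-1.7333, 0.1333, -0.5333).
Then the next iterate is (x, y, z)₁ = (1.2667, 1.1333, 0.4667).

(1.2667, 1.1333, 0.4667)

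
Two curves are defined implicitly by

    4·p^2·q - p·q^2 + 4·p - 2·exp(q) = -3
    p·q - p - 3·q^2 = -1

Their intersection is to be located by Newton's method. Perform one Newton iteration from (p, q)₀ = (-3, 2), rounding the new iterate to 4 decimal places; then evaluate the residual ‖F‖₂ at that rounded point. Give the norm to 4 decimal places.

At (-3, 2): F = (60.221888, -14.0000).
Jacobian J = [[8·p·q - q^2 + 4, 4·p^2 - 2·p·q - 2·exp(q)], [q - 1, p - 6·q]].
At the point, J = [[-48.0000, 33.221888], [1.0000, -15.0000]] (det J = 686.778112).
Solving J·Δ = −F gives Δ = (0.6381, -0.8908).
Then the next iterate is (p, q)₁ = (-2.3619, 1.1092).
Re-evaluating at (-2.3619, 1.1092): F = (15.145447, -2.948893), so ‖F‖₂ = 15.4299.

15.4299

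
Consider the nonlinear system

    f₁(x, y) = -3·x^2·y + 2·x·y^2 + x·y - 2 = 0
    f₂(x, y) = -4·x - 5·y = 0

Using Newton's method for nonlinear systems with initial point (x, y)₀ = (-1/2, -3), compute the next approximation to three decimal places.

(-4.545, 3.636)

At (-1/2, -3): F = (-7.250, 17.000).
Jacobian J = [[-6·x·y + 2·y^2 + y, -3·x^2 + 4·x·y + x], [-4, -5]].
At the point, J = [[6.000, 4.750], [-4.000, -5.000]] (det J = -11.000).
Solving J·Δ = −F gives Δ = (-4.045, 6.636).
Then the next iterate is (x, y)₁ = (-4.545, 3.636).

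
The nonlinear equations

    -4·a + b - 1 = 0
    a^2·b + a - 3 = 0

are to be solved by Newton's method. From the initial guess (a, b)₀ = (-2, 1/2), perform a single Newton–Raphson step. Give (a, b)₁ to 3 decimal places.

(0.200, 1.800)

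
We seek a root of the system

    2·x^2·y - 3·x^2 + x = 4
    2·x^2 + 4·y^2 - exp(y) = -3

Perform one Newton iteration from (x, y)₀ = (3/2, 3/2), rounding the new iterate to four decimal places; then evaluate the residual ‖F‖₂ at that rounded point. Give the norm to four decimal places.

At (3/2, 3/2): F = (-2.5000, 12.018311).
Jacobian J = [[4·x·y - 6·x + 1, 2·x^2], [4·x, 8·y - exp(y)]].
At the point, J = [[1.0000, 4.5000], [6.0000, 7.518311]] (det J = -19.481689).
Solving J·Δ = −F gives Δ = (-3.7409, 1.3869).
Then the next iterate is (x, y)₁ = (-2.2409, 2.8869).
Re-evaluating at (-2.2409, 2.8869): F = (7.688105, 28.442415), so ‖F‖₂ = 29.4632.

29.4632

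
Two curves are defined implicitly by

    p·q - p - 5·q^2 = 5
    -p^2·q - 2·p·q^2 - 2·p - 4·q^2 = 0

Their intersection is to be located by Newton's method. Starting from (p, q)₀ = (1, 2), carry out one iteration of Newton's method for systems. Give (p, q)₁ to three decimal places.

At (1, 2): F = (-24.000, -28.000).
Jacobian J = [[q - 1, p - 10·q], [-2·p·q - 2·q^2 - 2, -p^2 - 4·p·q - 8·q]].
At the point, J = [[1.000, -19.000], [-14.000, -25.000]] (det J = -291.000).
Solving J·Δ = −F gives Δ = (0.234, -1.251).
Then the next iterate is (p, q)₁ = (1.234, 0.749).

(1.234, 0.749)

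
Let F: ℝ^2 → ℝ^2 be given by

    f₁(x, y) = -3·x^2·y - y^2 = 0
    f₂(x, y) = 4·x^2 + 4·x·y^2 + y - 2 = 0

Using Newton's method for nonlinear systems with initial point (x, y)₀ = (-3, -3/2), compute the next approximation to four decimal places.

(-1.8615, -1.1871)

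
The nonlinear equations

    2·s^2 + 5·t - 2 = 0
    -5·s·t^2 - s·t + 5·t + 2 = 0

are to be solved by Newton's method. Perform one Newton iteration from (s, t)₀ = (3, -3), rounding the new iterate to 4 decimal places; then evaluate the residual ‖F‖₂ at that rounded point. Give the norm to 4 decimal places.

At (3, -3): F = (1.0000, -139.0000).
Jacobian J = [[4·s, 5], [-5·t^2 - t, -10·s·t - s + 5]].
At the point, J = [[12.0000, 5.0000], [-42.0000, 92.0000]] (det J = 1314.0000).
Solving J·Δ = −F gives Δ = (-0.5989, 1.2374).
Then the next iterate is (s, t)₁ = (2.4011, -1.7626).
Re-evaluating at (2.4011, -1.7626): F = (0.717562, -39.879013), so ‖F‖₂ = 39.8855.

39.8855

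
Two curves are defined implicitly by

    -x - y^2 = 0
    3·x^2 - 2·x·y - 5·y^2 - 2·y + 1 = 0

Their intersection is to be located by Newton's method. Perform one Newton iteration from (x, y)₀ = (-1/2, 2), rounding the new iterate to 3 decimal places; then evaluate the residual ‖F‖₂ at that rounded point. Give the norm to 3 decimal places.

0.471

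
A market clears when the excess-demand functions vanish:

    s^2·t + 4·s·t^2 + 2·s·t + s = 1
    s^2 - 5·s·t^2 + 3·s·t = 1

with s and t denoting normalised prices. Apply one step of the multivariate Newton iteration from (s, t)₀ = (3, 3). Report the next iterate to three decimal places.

(1.346, 2.378)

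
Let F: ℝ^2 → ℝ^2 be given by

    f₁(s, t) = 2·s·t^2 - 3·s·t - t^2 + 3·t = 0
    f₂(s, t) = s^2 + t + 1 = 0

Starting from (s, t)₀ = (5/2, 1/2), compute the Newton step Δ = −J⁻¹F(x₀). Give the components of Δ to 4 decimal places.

(-1.7500, 1.0000)

At (5/2, 1/2): F = (-1.2500, 7.7500).
Jacobian J = [[2·t^2 - 3·t, 4·s·t - 3·s - 2·t + 3], [2·s, 1]].
At the point, J = [[-1.0000, -0.5000], [5.0000, 1.0000]] (det J = 1.5000).
Solving J·Δ = −F gives Δ = (-1.7500, 1.0000).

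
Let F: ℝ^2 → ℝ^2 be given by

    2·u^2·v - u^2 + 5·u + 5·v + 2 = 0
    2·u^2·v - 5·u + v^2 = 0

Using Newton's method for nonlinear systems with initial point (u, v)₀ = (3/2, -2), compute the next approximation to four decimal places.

At (3/2, -2): F = (-11.7500, -12.5000).
Jacobian J = [[4·u·v - 2·u + 5, 2·u^2 + 5], [4·u·v - 5, 2·u^2 + 2·v]].
At the point, J = [[-10.0000, 9.5000], [-17.0000, 0.5000]] (det J = 156.5000).
Solving J·Δ = −F gives Δ = (-0.7212, 0.4776).
Then the next iterate is (u, v)₁ = (0.7788, -1.5224).

(0.7788, -1.5224)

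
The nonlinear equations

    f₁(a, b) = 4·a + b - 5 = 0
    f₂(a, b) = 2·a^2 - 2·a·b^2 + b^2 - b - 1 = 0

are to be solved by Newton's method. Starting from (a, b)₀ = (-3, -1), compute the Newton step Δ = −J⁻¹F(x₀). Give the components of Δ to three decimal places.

At (-3, -1): F = (-18.000, 25.000).
Jacobian J = [[4, 1], [4·a - 2·b^2, -4·a·b + 2·b - 1]].
At the point, J = [[4.000, 1.000], [-14.000, -15.000]] (det J = -46.000).
Solving J·Δ = −F gives Δ = (5.326, -3.304).

(5.326, -3.304)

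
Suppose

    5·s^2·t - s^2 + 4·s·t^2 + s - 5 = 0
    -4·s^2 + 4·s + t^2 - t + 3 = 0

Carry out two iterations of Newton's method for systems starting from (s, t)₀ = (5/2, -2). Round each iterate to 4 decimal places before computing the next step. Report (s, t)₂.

(0.5572, 1.3226)

At (5/2, -2): F = (-31.2500, -6.0000).
Jacobian J = [[10·s·t - 2·s + 4·t^2 + 1, 5·s^2 + 8·s·t], [-8·s + 4, 2·t - 1]].
At the point, J = [[-38.0000, -8.7500], [-16.0000, -5.0000]] (det J = 50.0000).
Solving J·Δ = −F gives Δ = (-2.0750, 5.4400).
Then the next iterate is (s, t)₁ = (0.4250, 3.4400).
Round to (0.4250, 3.4400) and repeat: F = (18.468245, 12.3711), J = [[62.1044, 12.599125], [0.6000, 5.8800]].
Δ = (0.1322, -2.1174), so (s, t)₂ = (0.5572, 1.3226).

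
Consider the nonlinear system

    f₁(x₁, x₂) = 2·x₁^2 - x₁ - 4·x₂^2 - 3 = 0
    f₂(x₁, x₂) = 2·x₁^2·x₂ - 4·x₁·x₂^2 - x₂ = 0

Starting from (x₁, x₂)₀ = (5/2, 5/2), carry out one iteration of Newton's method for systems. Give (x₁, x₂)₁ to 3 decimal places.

At (5/2, 5/2): F = (-18.000, -33.750).
Jacobian J = [[4·x₁ - 1, -8·x₂], [4·x₁·x₂ - 4·x₂^2, 2·x₁^2 - 8·x₁·x₂ - 1]].
At the point, J = [[9.000, -20.000], [0.000, -38.500]] (det J = -346.500).
Solving J·Δ = −F gives Δ = (0.052, -0.877).
Then the next iterate is (x₁, x₂)₁ = (2.552, 1.623).

(2.552, 1.623)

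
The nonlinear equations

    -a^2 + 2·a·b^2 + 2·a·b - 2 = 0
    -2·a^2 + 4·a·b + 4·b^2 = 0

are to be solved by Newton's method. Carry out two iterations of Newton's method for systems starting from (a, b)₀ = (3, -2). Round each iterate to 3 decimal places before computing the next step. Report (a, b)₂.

At (3, -2): F = (1.000, -26.000).
Jacobian J = [[-2·a + 2·b^2 + 2·b, 4·a·b + 2·a], [-4·a + 4·b, 4·a + 8·b]].
At the point, J = [[-2.000, -18.000], [-20.000, -4.000]] (det J = -352.000).
Solving J·Δ = −F gives Δ = (-1.341, 0.205).
Then the next iterate is (a, b)₁ = (1.659, -1.795).
Round to (1.659, -1.795) and repeat: F = (-0.01741, -4.52808), J = [[-0.46395, -8.59362], [-13.816, -7.724]].
Δ = (-0.337, 0.016), so (a, b)₂ = (1.322, -1.779).

(1.322, -1.779)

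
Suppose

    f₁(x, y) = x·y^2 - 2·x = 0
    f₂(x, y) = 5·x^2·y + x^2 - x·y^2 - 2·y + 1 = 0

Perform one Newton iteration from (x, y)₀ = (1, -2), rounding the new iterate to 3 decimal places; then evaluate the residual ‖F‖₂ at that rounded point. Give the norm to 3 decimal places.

At (1, -2): F = (2.000, -8.000).
Jacobian J = [[y^2 - 2, 2·x·y], [10·x·y + 2·x - y^2, 5·x^2 - 2·x·y - 2]].
At the point, J = [[2.000, -4.000], [-22.000, 7.000]] (det J = -74.000).
Solving J·Δ = −F gives Δ = (-0.243, 0.378).
Then the next iterate is (x, y)₁ = (0.757, -1.622).
Re-evaluating at (0.757, -1.622): F = (0.47758, -1.82196), so ‖F‖₂ = 1.884.

1.884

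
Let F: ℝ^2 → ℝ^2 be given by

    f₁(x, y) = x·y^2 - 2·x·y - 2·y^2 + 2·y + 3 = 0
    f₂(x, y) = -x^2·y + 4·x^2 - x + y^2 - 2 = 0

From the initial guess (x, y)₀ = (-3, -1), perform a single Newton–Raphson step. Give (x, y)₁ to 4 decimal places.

(-1.5981, -0.6781)

At (-3, -1): F = (-10.0000, 47.0000).
Jacobian J = [[y^2 - 2·y, 2·x·y - 2·x - 4·y + 2], [-2·x·y + 8·x - 1, -x^2 + 2·y]].
At the point, J = [[3.0000, 18.0000], [-31.0000, -11.0000]] (det J = 525.0000).
Solving J·Δ = −F gives Δ = (1.4019, 0.3219).
Then the next iterate is (x, y)₁ = (-1.5981, -0.6781).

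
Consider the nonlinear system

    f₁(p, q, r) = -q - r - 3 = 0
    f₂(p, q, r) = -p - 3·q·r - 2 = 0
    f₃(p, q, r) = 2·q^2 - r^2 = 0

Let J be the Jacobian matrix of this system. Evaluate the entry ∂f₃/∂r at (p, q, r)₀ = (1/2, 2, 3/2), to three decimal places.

-3.000

∂f₃/∂r = -2·r.
At (1/2, 2, 3/2) this is -3.000.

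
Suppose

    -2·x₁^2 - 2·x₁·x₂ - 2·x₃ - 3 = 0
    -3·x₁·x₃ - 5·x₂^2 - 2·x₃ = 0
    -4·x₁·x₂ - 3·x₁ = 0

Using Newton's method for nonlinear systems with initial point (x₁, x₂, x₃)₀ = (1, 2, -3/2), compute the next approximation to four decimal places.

(0.3346, 1.0798, -0.9183)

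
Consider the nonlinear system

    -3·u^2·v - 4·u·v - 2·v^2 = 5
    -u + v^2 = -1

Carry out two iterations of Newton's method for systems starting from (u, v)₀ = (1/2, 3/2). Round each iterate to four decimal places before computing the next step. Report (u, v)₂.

At (1/2, 3/2): F = (-13.6250, 2.7500).
Jacobian J = [[-6·u·v - 4·v, -3·u^2 - 4·u - 4·v], [-1, 2·v]].
At the point, J = [[-10.5000, -8.7500], [-1.0000, 3.0000]] (det J = -40.2500).
Solving J·Δ = −F gives Δ = (-0.4177, -1.0559).
Then the next iterate is (u, v)₁ = (0.0823, 0.4441).
Round to (0.0823, 0.4441) and repeat: F = (-5.549671, 1.114925), J = [[-1.995697, -2.125920], [-1.0000, 0.8882]].
Δ = (-0.6564, -1.9943), so (u, v)₂ = (-0.5741, -1.5502).

(-0.5741, -1.5502)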